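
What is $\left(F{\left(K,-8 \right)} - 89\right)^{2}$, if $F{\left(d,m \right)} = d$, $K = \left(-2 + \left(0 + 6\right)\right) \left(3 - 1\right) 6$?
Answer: $1681$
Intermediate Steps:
$K = 48$ ($K = \left(-2 + 6\right) 2 \cdot 6 = 4 \cdot 2 \cdot 6 = 8 \cdot 6 = 48$)
$\left(F{\left(K,-8 \right)} - 89\right)^{2} = \left(48 - 89\right)^{2} = \left(-41\right)^{2} = 1681$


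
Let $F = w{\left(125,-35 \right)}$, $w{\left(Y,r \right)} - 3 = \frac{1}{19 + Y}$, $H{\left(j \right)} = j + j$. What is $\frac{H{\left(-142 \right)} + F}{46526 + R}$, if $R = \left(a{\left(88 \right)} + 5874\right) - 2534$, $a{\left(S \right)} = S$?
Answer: $- \frac{40463}{7193376} \approx -0.005625$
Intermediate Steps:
$H{\left(j \right)} = 2 j$
$w{\left(Y,r \right)} = 3 + \frac{1}{19 + Y}$
$F = \frac{433}{144}$ ($F = \frac{58 + 3 \cdot 125}{19 + 125} = \frac{58 + 375}{144} = \frac{1}{144} \cdot 433 = \frac{433}{144} \approx 3.0069$)
$R = 3428$ ($R = \left(88 + 5874\right) - 2534 = 5962 - 2534 = 3428$)
$\frac{H{\left(-142 \right)} + F}{46526 + R} = \frac{2 \left(-142\right) + \frac{433}{144}}{46526 + 3428} = \frac{-284 + \frac{433}{144}}{49954} = \left(- \frac{40463}{144}\right) \frac{1}{49954} = - \frac{40463}{7193376}$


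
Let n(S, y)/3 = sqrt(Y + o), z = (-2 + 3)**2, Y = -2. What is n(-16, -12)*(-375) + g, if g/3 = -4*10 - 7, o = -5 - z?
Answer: -141 - 2250*I*sqrt(2) ≈ -141.0 - 3182.0*I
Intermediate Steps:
z = 1 (z = 1**2 = 1)
o = -6 (o = -5 - 1*1 = -5 - 1 = -6)
g = -141 (g = 3*(-4*10 - 7) = 3*(-40 - 7) = 3*(-47) = -141)
n(S, y) = 6*I*sqrt(2) (n(S, y) = 3*sqrt(-2 - 6) = 3*sqrt(-8) = 3*(2*I*sqrt(2)) = 6*I*sqrt(2))
n(-16, -12)*(-375) + g = (6*I*sqrt(2))*(-375) - 141 = -2250*I*sqrt(2) - 141 = -141 - 2250*I*sqrt(2)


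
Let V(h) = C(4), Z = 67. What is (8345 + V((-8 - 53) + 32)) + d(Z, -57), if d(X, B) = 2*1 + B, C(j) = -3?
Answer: 8287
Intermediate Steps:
V(h) = -3
d(X, B) = 2 + B
(8345 + V((-8 - 53) + 32)) + d(Z, -57) = (8345 - 3) + (2 - 57) = 8342 - 55 = 8287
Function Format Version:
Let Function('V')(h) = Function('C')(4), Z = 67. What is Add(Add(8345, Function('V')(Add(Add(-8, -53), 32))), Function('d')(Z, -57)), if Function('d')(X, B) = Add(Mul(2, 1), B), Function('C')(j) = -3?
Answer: 8287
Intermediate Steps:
Function('V')(h) = -3
Function('d')(X, B) = Add(2, B)
Add(Add(8345, Function('V')(Add(Add(-8, -53), 32))), Function('d')(Z, -57)) = Add(Add(8345, -3), Add(2, -57)) = Add(8342, -55) = 8287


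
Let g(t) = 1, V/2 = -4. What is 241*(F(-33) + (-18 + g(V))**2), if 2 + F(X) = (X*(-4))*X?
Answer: -980629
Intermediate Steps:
V = -8 (V = 2*(-4) = -8)
F(X) = -2 - 4*X**2 (F(X) = -2 + (X*(-4))*X = -2 + (-4*X)*X = -2 - 4*X**2)
241*(F(-33) + (-18 + g(V))**2) = 241*((-2 - 4*(-33)**2) + (-18 + 1)**2) = 241*((-2 - 4*1089) + (-17)**2) = 241*((-2 - 4356) + 289) = 241*(-4358 + 289) = 241*(-4069) = -980629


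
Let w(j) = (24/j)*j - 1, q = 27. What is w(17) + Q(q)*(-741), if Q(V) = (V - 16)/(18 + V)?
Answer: -2372/15 ≈ -158.13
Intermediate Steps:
w(j) = 23 (w(j) = 24 - 1 = 23)
Q(V) = (-16 + V)/(18 + V)
w(17) + Q(q)*(-741) = 23 + ((-16 + 27)/(18 + 27))*(-741) = 23 + (11/45)*(-741) = 23 - 2717/15 = -2372/15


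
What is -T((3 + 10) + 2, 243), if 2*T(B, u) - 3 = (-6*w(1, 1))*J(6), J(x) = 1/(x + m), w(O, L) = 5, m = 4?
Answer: 0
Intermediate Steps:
J(x) = 1/(4 + x) (J(x) = 1/(x + 4) = 1/(4 + x))
T(B, u) = 0 (T(B, u) = 3/2 + ((-6*5)/(4 + 6))/2 = 3/2 + (-30/10)/2 = 3/2 + (-30*1/10)/2 = 3/2 + (1/2)*(-3) = 3/2 - 3/2 = 0)
-T((3 + 10) + 2, 243) = -1*0 = 0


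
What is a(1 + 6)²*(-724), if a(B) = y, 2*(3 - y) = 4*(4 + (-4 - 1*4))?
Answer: -87604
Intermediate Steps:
y = 11 (y = 3 - 2*(4 + (-4 - 1*4)) = 3 - 2*(4 + (-4 - 4)) = 3 - 2*(4 - 8) = 3 - 2*(-4) = 3 - ½*(-16) = 3 + 8 = 11)
a(B) = 11
a(1 + 6)²*(-724) = 11²*(-724) = 121*(-724) = -87604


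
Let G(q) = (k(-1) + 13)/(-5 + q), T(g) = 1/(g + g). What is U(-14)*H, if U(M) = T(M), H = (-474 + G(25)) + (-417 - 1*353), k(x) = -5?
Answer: 3109/70 ≈ 44.414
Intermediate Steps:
T(g) = 1/(2*g)
G(q) = 8/(-5 + q) (G(q) = (-5 + 13)/(-5 + q) = 8/(-5 + q))
H = -6218/5 (H = (-474 + 8/(-5 + 25)) + (-417 - 1*353) = (-474 + 8/20) + (-417 - 353) = (-474 + 8*(1/20)) - 770 = (-474 + ⅖) - 770 = -2368/5 - 770 = -6218/5 ≈ -1243.6)
U(M) = 1/(2*M)
U(-14)*H = ((½)/(-14))*(-6218/5) = ((½)*(-1/14))*(-6218/5) = -1/28*(-6218/5) = 3109/70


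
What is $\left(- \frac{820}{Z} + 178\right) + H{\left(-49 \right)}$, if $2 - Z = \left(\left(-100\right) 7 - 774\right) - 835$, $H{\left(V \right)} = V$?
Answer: $\frac{297299}{2311} \approx 128.65$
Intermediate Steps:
$Z = 2311$ ($Z = 2 - \left(\left(\left(-100\right) 7 - 774\right) - 835\right) = 2 - \left(\left(-700 - 774\right) - 835\right) = 2 - \left(-1474 - 835\right) = 2 - -2309 = 2 + 2309 = 2311$)
$\left(- \frac{820}{Z} + 178\right) + H{\left(-49 \right)} = \left(- \frac{820}{2311} + 178\right) - 49 = \frac{410538}{2311} - 49 = \frac{297299}{2311}$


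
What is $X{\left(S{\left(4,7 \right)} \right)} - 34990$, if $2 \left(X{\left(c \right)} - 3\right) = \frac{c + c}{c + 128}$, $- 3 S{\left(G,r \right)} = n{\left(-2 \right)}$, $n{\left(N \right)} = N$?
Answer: $- \frac{6752490}{193} \approx -34987.0$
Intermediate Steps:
$S{\left(G,r \right)} = \frac{2}{3}$ ($S{\left(G,r \right)} = \left(- \frac{1}{3}\right) \left(-2\right) = \frac{2}{3}$)
$X{\left(c \right)} = 3 + \frac{c}{128 + c}$ ($X{\left(c \right)} = 3 + \frac{\left(c + c\right) \frac{1}{c + 128}}{2} = 3 + \frac{2 c \frac{1}{128 + c}}{2} = 3 + \frac{c}{128 + c}$)
$X{\left(S{\left(4,7 \right)} \right)} - 34990 = \frac{4 \left(96 + \frac{2}{3}\right)}{128 + \frac{2}{3}} - 34990 = 4 \frac{1}{\frac{386}{3}} \cdot \frac{290}{3} - 34990 = 4 \cdot \frac{3}{386} \cdot \frac{290}{3} - 34990 = \frac{580}{193} - 34990 = - \frac{6752490}{193}$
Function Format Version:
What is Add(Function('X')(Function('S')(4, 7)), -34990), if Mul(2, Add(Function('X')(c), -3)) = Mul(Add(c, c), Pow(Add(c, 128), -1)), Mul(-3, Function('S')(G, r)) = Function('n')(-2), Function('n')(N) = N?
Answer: Rational(-6752490, 193) ≈ -34987.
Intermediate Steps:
Function('S')(G, r) = Rational(2, 3) (Function('S')(G, r) = Mul(Rational(-1, 3), -2) = Rational(2, 3))
Function('X')(c) = Add(3, Mul(c, Pow(Add(128, c), -1))) (Function('X')(c) = Add(3, Mul(Rational(1, 2), Mul(Add(c, c), Pow(Add(c, 128), -1)))) = Add(3, Mul(Rational(1, 2), Mul(Mul(2, c), Pow(Add(128, c), -1)))) = Add(3, Mul(Rational(1, 2), Mul(2, c, Pow(Add(128, c), -1)))) = Add(3, Mul(c, Pow(Add(128, c), -1))))
Add(Function('X')(Function('S')(4, 7)), -34990) = Add(Mul(4, Pow(Add(128, Rational(2, 3)), -1), Add(96, Rational(2, 3))), -34990) = Add(Mul(4, Pow(Rational(386, 3), -1), Rational(290, 3)), -34990) = Add(Mul(4, Rational(3, 386), Rational(290, 3)), -34990) = Add(Rational(580, 193), -34990) = Rational(-6752490, 193)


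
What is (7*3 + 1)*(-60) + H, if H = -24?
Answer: -1344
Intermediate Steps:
(7*3 + 1)*(-60) + H = (7*3 + 1)*(-60) - 24 = (21 + 1)*(-60) - 24 = 22*(-60) - 24 = -1320 - 24 = -1344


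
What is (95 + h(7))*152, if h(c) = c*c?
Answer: 21888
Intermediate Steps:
h(c) = c**2
(95 + h(7))*152 = (95 + 7**2)*152 = (95 + 49)*152 = 144*152 = 21888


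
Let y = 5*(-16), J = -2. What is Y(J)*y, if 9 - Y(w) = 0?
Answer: -720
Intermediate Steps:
Y(w) = 9 (Y(w) = 9 - 1*0 = 9 + 0 = 9)
y = -80
Y(J)*y = 9*(-80) = -720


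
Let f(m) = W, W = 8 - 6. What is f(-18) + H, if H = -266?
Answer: -264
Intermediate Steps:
W = 2
f(m) = 2
f(-18) + H = 2 - 266 = -264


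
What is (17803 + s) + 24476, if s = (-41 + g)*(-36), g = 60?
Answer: 41595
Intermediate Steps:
s = -684 (s = (-41 + 60)*(-36) = 19*(-36) = -684)
(17803 + s) + 24476 = (17803 - 684) + 24476 = 17119 + 24476 = 41595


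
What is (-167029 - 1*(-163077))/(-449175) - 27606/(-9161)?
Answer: 12436129322/4114892175 ≈ 3.0222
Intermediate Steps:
(-167029 - 1*(-163077))/(-449175) - 27606/(-9161) = (-167029 + 163077)*(-1/449175) - 27606*(-1/9161) = -3952*(-1/449175) + 27606/9161 = 3952/449175 + 27606/9161 = 12436129322/4114892175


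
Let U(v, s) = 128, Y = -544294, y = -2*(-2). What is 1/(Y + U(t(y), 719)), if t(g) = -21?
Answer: -1/544166 ≈ -1.8377e-6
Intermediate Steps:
y = 4
1/(Y + U(t(y), 719)) = 1/(-544294 + 128) = 1/(-544166) = -1/544166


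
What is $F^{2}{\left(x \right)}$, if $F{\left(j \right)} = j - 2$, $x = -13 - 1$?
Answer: $256$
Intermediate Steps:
$x = -14$ ($x = -13 - 1 = -14$)
$F{\left(j \right)} = -2 + j$ ($F{\left(j \right)} = j - 2 = -2 + j$)
$F^{2}{\left(x \right)} = \left(-2 - 14\right)^{2} = \left(-16\right)^{2} = 256$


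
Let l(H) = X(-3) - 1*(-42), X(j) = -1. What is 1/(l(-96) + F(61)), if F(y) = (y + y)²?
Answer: 1/14925 ≈ 6.7002e-5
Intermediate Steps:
F(y) = 4*y² (F(y) = (2*y)² = 4*y²)
l(H) = 41 (l(H) = -1 - 1*(-42) = -1 + 42 = 41)
1/(l(-96) + F(61)) = 1/(41 + 4*61²) = 1/(41 + 4*3721) = 1/(41 + 14884) = 1/14925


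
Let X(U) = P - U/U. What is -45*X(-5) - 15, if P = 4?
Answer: -150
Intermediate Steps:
X(U) = 3 (X(U) = 4 - U/U = 4 - 1*1 = 4 - 1 = 3)
-45*X(-5) - 15 = -45*3 - 15 = -135 - 15 = -150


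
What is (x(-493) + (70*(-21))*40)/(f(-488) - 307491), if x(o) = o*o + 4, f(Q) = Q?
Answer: -184253/307979 ≈ -0.59826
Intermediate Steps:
x(o) = 4 + o**2 (x(o) = o**2 + 4 = 4 + o**2)
(x(-493) + (70*(-21))*40)/(f(-488) - 307491) = ((4 + (-493)**2) + (70*(-21))*40)/(-488 - 307491) = ((4 + 243049) - 1470*40)/(-307979) = (243053 - 58800)*(-1/307979) = 184253*(-1/307979) = -184253/307979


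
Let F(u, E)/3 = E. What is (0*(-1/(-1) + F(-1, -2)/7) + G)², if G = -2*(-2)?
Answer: 16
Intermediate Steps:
G = 4
F(u, E) = 3*E
(0*(-1/(-1) + F(-1, -2)/7) + G)² = (0*(-1/(-1) + (3*(-2))/7) + 4)² = (0*(-1*(-1) - 6*⅐) + 4)² = (0*(1 - 6/7) + 4)² = (0*(⅐) + 4)² = (0 + 4)² = 4² = 16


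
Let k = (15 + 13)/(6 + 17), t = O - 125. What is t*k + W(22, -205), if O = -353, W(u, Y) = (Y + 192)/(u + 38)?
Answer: -803339/1380 ≈ -582.13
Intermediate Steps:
W(u, Y) = (192 + Y)/(38 + u)
t = -478 (t = -353 - 125 = -478)
k = 28/23 ≈ 1.2174
t*k + W(22, -205) = -478*28/23 + (192 - 205)/(38 + 22) = -13384/23 - 13/60 = -803339/1380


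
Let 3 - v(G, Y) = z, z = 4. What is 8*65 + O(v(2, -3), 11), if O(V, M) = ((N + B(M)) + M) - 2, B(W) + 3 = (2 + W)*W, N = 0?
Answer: 669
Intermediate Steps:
v(G, Y) = -1 (v(G, Y) = 3 - 1*4 = 3 - 4 = -1)
B(W) = -3 + W*(2 + W) (B(W) = -3 + (2 + W)*W = -3 + W*(2 + W))
O(V, M) = -5 + M² + 3*M (O(V, M) = ((0 + (-3 + M² + 2*M)) + M) - 2 = ((-3 + M² + 2*M) + M) - 2 = (-3 + M² + 3*M) - 2 = -5 + M² + 3*M)
8*65 + O(v(2, -3), 11) = 8*65 + (-5 + 11² + 3*11) = 520 + (-5 + 121 + 33) = 520 + 149 = 669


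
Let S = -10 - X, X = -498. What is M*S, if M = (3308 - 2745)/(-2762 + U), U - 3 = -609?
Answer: -34343/421 ≈ -81.575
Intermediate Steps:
U = -606 (U = 3 - 609 = -606)
M = -563/3368 (M = (3308 - 2745)/(-2762 - 606) = 563/(-3368) = 563*(-1/3368) = -563/3368 ≈ -0.16716)
S = 488 (S = -10 - 1*(-498) = -10 + 498 = 488)
M*S = -563/3368*488 = -34343/421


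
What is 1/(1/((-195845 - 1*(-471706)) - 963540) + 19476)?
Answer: 687679/13393236203 ≈ 5.1345e-5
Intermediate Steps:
1/(1/((-195845 - 1*(-471706)) - 963540) + 19476) = 1/(1/((-195845 + 471706) - 963540) + 19476) = 1/(1/(275861 - 963540) + 19476) = 1/(1/(-687679) + 19476) = 1/(-1/687679 + 19476) = 1/(13393236203/687679) = 687679/13393236203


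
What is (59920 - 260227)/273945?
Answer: -66769/91315 ≈ -0.73119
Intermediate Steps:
(59920 - 260227)/273945 = -200307*1/273945 = -66769/91315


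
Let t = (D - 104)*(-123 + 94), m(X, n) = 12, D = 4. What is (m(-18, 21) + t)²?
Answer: 8479744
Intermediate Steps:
t = 2900 (t = (4 - 104)*(-123 + 94) = -100*(-29) = 2900)
(m(-18, 21) + t)² = (12 + 2900)² = 2912² = 8479744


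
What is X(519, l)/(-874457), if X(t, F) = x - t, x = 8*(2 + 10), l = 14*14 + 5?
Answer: 423/874457 ≈ 0.00048373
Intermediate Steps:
l = 201 (l = 196 + 5 = 201)
x = 96 (x = 8*12 = 96)
X(t, F) = 96 - t
X(519, l)/(-874457) = (96 - 1*519)/(-874457) = (96 - 519)*(-1/874457) = -423*(-1/874457) = 423/874457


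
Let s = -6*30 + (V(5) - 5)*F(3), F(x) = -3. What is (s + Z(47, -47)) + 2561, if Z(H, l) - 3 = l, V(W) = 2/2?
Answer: 2349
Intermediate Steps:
V(W) = 1 (V(W) = 2*(1/2) = 1)
Z(H, l) = 3 + l
s = -168 (s = -6*30 + (1 - 5)*(-3) = -180 - 4*(-3) = -180 + 12 = -168)
(s + Z(47, -47)) + 2561 = (-168 + (3 - 47)) + 2561 = (-168 - 44) + 2561 = -212 + 2561 = 2349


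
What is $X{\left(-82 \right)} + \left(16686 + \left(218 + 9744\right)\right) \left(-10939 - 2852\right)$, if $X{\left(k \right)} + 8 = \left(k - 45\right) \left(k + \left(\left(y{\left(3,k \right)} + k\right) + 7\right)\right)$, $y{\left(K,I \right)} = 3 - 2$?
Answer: $-367482764$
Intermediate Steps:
$y{\left(K,I \right)} = 1$
$X{\left(k \right)} = -8 + \left(-45 + k\right) \left(8 + 2 k\right)$ ($X{\left(k \right)} = -8 + \left(k - 45\right) \left(k + \left(\left(1 + k\right) + 7\right)\right) = -8 + \left(-45 + k\right) \left(k + \left(8 + k\right)\right) = -8 + \left(-45 + k\right) \left(8 + 2 k\right)$)
$X{\left(-82 \right)} + \left(16686 + \left(218 + 9744\right)\right) \left(-10939 - 2852\right) = \left(-368 - -6724 + 2 \left(-82\right)^{2}\right) + \left(16686 + \left(218 + 9744\right)\right) \left(-10939 - 2852\right) = \left(-368 + 6724 + 2 \cdot 6724\right) + \left(16686 + 9962\right) \left(-13791\right) = \left(-368 + 6724 + 13448\right) + 26648 \left(-13791\right) = 19804 - 367502568 = -367482764$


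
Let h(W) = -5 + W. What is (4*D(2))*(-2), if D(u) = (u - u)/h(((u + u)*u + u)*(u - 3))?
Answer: 0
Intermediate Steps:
D(u) = 0 (D(u) = (u - u)/(-5 + ((u + u)*u + u)*(u - 3)) = 0/(-5 + ((2*u)*u + u)*(-3 + u)) = 0/(-5 + (2*u² + u)*(-3 + u)) = 0/(-5 + (u + 2*u²)*(-3 + u)) = 0/(-5 + (-3 + u)*(u + 2*u²)) = 0)
(4*D(2))*(-2) = (4*0)*(-2) = 0*(-2) = 0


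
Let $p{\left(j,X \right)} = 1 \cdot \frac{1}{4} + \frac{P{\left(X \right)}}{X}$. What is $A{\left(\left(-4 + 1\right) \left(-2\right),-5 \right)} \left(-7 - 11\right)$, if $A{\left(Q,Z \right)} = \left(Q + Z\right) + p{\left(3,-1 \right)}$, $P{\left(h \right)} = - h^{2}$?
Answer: $- \frac{81}{2} \approx -40.5$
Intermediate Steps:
$p{\left(j,X \right)} = \frac{1}{4} - X$ ($p{\left(j,X \right)} = 1 \cdot \frac{1}{4} + \frac{\left(-1\right) X^{2}}{X} = 1 \cdot \frac{1}{4} - X = \frac{1}{4} - X$)
$A{\left(Q,Z \right)} = \frac{5}{4} + Q + Z$ ($A{\left(Q,Z \right)} = \left(Q + Z\right) + \left(\frac{1}{4} - -1\right) = \left(Q + Z\right) + \left(\frac{1}{4} + 1\right) = \left(Q + Z\right) + \frac{5}{4} = \frac{5}{4} + Q + Z$)
$A{\left(\left(-4 + 1\right) \left(-2\right),-5 \right)} \left(-7 - 11\right) = \left(\frac{5}{4} + \left(-4 + 1\right) \left(-2\right) - 5\right) \left(-7 - 11\right) = \left(\frac{5}{4} - -6 - 5\right) \left(-18\right) = \left(\frac{5}{4} + 6 - 5\right) \left(-18\right) = \frac{9}{4} \left(-18\right) = - \frac{81}{2}$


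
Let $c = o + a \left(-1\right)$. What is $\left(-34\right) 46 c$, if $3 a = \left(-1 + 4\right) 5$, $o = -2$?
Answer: $10948$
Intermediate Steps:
$a = 5$ ($a = \frac{\left(-1 + 4\right) 5}{3} = \frac{3 \cdot 5}{3} = \frac{1}{3} \cdot 15 = 5$)
$c = -7$ ($c = -2 + 5 \left(-1\right) = -2 - 5 = -7$)
$\left(-34\right) 46 c = \left(-34\right) 46 \left(-7\right) = \left(-1564\right) \left(-7\right) = 10948$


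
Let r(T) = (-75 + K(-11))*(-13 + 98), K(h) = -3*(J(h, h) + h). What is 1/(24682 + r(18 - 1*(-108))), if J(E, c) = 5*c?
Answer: 1/35137 ≈ 2.8460e-5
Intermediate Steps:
K(h) = -18*h (K(h) = -3*(5*h + h) = -18*h)
r(T) = 10455 (r(T) = (-75 - 18*(-11))*(-13 + 98) = (-75 + 198)*85 = 123*85 = 10455)
1/(24682 + r(18 - 1*(-108))) = 1/(24682 + 10455) = 1/35137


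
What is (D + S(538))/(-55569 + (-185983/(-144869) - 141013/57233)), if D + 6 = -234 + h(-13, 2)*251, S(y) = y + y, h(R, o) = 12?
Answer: -31904874211496/460748337856671 ≈ -0.069246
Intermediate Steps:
S(y) = 2*y
D = 2772 (D = -6 + (-234 + 12*251) = -6 + (-234 + 3012) = -6 + 2778 = 2772)
(D + S(538))/(-55569 + (-185983/(-144869) - 141013/57233)) = (2772 + 2*538)/(-55569 + (-185983/(-144869) - 141013/57233)) = (2772 + 1076)/(-55569 + (-185983*(-1/144869) - 141013*1/57233)) = 3848/(-55569 + (185983/144869 - 141013/57233)) = 3848/(-55569 - 9784047258/8291287477) = 3848/(-460748337856671/8291287477) = 3848*(-8291287477/460748337856671) = -31904874211496/460748337856671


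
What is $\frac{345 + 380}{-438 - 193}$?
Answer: $- \frac{725}{631} \approx -1.149$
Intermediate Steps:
$\frac{345 + 380}{-438 - 193} = \frac{725}{-438 - 193} = \frac{725}{-631} = 725 \left(- \frac{1}{631}\right) = - \frac{725}{631}$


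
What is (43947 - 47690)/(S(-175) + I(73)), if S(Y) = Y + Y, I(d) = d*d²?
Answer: -3743/388667 ≈ -0.0096304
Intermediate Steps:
I(d) = d³
S(Y) = 2*Y
(43947 - 47690)/(S(-175) + I(73)) = (43947 - 47690)/(2*(-175) + 73³) = -3743/(-350 + 389017) = -3743/388667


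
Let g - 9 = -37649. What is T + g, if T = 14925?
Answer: -22715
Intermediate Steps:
g = -37640 (g = 9 - 37649 = -37640)
T + g = 14925 - 37640 = -22715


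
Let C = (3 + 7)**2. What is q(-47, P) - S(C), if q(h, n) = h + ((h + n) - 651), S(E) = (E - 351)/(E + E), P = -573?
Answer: -263349/200 ≈ -1316.7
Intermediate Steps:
C = 100 (C = 10**2 = 100)
S(E) = (-351 + E)/(2*E) (S(E) = (-351 + E)/((2*E)) = (-351 + E)*(1/(2*E)) = (-351 + E)/(2*E))
q(h, n) = -651 + n + 2*h (q(h, n) = h + (-651 + h + n) = -651 + n + 2*h)
q(-47, P) - S(C) = (-651 - 573 + 2*(-47)) - (-351 + 100)/(2*100) = (-651 - 573 - 94) - (-251)/(2*100) = -1318 - 1*(-251/200) = -1318 + 251/200 = -263349/200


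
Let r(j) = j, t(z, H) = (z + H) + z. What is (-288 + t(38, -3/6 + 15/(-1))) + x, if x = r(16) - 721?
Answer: -1865/2 ≈ -932.50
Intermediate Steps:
t(z, H) = H + 2*z (t(z, H) = (H + z) + z = H + 2*z)
x = -705 (x = 16 - 721 = -705)
(-288 + t(38, -3/6 + 15/(-1))) + x = (-288 + ((-3/6 + 15/(-1)) + 2*38)) - 705 = (-288 + ((-3*⅙ + 15*(-1)) + 76)) - 705 = (-288 + ((-½ - 15) + 76)) - 705 = (-288 + (-31/2 + 76)) - 705 = (-288 + 121/2) - 705 = -455/2 - 705 = -1865/2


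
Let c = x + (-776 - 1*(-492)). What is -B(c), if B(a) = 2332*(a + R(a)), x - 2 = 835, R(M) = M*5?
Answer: -7737576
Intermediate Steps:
R(M) = 5*M
x = 837 (x = 2 + 835 = 837)
c = 553 (c = 837 + (-776 - 1*(-492)) = 837 + (-776 + 492) = 837 - 284 = 553)
B(a) = 13992*a (B(a) = 2332*(a + 5*a) = 2332*(6*a) = 13992*a)
-B(c) = -13992*553 = -1*7737576 = -7737576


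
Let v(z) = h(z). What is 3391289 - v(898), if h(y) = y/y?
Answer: 3391288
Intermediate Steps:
h(y) = 1
v(z) = 1
3391289 - v(898) = 3391289 - 1*1 = 3391289 - 1 = 3391288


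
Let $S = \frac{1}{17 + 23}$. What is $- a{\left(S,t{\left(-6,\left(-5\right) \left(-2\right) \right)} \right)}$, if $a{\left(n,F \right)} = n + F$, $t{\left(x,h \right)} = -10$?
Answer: $\frac{399}{40} \approx 9.975$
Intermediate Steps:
$S = \frac{1}{40} \approx 0.025$
$a{\left(n,F \right)} = F + n$
$- a{\left(S,t{\left(-6,\left(-5\right) \left(-2\right) \right)} \right)} = - (-10 + \frac{1}{40}) = \left(-1\right) \left(- \frac{399}{40}\right) = \frac{399}{40}$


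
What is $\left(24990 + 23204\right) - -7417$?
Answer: $55611$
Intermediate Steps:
$\left(24990 + 23204\right) - -7417 = 48194 + \left(-5911 + 13328\right) = 48194 + 7417 = 55611$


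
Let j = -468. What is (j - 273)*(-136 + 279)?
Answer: -105963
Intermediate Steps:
(j - 273)*(-136 + 279) = (-468 - 273)*(-136 + 279) = -741*143 = -105963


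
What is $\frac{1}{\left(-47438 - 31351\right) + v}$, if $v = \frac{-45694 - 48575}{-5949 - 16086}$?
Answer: $- \frac{7345}{578673782} \approx -1.2693 \cdot 10^{-5}$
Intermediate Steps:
$v = \frac{31423}{7345}$ ($v = - \frac{94269}{-22035} = \left(-94269\right) \left(- \frac{1}{22035}\right) = \frac{31423}{7345} \approx 4.2781$)
$\frac{1}{\left(-47438 - 31351\right) + v} = \frac{1}{\left(-47438 - 31351\right) + \frac{31423}{7345}} = \frac{1}{-78789 + \frac{31423}{7345}} = \frac{1}{- \frac{578673782}{7345}} = - \frac{7345}{578673782}$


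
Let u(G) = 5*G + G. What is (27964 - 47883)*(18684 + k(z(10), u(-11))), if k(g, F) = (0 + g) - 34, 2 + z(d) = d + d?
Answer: -371847892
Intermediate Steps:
z(d) = -2 + 2*d (z(d) = -2 + (d + d) = -2 + 2*d)
u(G) = 6*G
k(g, F) = -34 + g (k(g, F) = g - 34 = -34 + g)
(27964 - 47883)*(18684 + k(z(10), u(-11))) = (27964 - 47883)*(18684 + (-34 + (-2 + 2*10))) = -19919*(18684 + (-34 + (-2 + 20))) = -19919*(18684 + (-34 + 18)) = -19919*(18684 - 16) = -19919*18668 = -371847892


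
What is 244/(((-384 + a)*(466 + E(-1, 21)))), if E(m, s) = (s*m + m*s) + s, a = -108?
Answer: -61/54735 ≈ -0.0011145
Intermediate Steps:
E(m, s) = s + 2*m*s (E(m, s) = (m*s + m*s) + s = 2*m*s + s = s + 2*m*s)
244/(((-384 + a)*(466 + E(-1, 21)))) = 244/(((-384 - 108)*(466 + 21*(1 + 2*(-1))))) = 244/((-492*(466 + 21*(1 - 2)))) = 244/((-492*(466 + 21*(-1)))) = 244/((-492*(466 - 21))) = 244/((-492*445)) = 244/(-218940) = 244*(-1/218940) = -61/54735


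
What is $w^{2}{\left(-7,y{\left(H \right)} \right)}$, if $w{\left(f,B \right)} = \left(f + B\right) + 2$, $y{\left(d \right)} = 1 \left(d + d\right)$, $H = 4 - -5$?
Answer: $169$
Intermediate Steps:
$H = 9$ ($H = 4 + 5 = 9$)
$y{\left(d \right)} = 2 d$ ($y{\left(d \right)} = 1 \cdot 2 d = 2 d$)
$w{\left(f,B \right)} = 2 + B + f$ ($w{\left(f,B \right)} = \left(B + f\right) + 2 = 2 + B + f$)
$w^{2}{\left(-7,y{\left(H \right)} \right)} = \left(2 + 2 \cdot 9 - 7\right)^{2} = \left(2 + 18 - 7\right)^{2} = 13^{2} = 169$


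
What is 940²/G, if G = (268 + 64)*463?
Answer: 220900/38429 ≈ 5.7483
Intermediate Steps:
G = 153716 (G = 332*463 = 153716)
940²/G = 940²/153716 = 883600*(1/153716) = 220900/38429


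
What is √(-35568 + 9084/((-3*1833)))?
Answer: 2*I*√29877520569/1833 ≈ 188.6*I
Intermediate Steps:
√(-35568 + 9084/((-3*1833))) = √(-35568 + 9084/(-5499)) = √(-35568 + 9084*(-1/5499)) = √(-35568 - 3028/1833) = √(-65199172/1833) = 2*I*√29877520569/1833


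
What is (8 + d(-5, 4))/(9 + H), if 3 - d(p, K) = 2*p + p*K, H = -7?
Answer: 41/2 ≈ 20.500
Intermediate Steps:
d(p, K) = 3 - 2*p - K*p (d(p, K) = 3 - (2*p + p*K) = 3 - (2*p + K*p) = 3 + (-2*p - K*p) = 3 - 2*p - K*p)
(8 + d(-5, 4))/(9 + H) = (8 + (3 - 2*(-5) - 1*4*(-5)))/(9 - 7) = (8 + (3 + 10 + 20))/2 = (8 + 33)/2 = (½)*41 = 41/2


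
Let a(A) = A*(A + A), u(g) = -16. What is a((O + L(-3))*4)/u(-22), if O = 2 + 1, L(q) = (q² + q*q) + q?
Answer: -648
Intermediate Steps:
L(q) = q + 2*q² (L(q) = (q² + q²) + q = 2*q² + q = q + 2*q²)
O = 3
a(A) = 2*A² (a(A) = A*(2*A) = 2*A²)
a((O + L(-3))*4)/u(-22) = (2*((3 - 3*(1 + 2*(-3)))*4)²)/(-16) = (2*((3 - 3*(1 - 6))*4)²)*(-1/16) = (2*((3 - 3*(-5))*4)²)*(-1/16) = (2*((3 + 15)*4)²)*(-1/16) = (2*(18*4)²)*(-1/16) = (2*72²)*(-1/16) = (2*5184)*(-1/16) = 10368*(-1/16) = -648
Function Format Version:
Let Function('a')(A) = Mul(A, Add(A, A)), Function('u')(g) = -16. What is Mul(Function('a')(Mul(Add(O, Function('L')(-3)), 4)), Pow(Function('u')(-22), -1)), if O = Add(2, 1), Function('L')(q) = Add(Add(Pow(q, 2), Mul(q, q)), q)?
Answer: -648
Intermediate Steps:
Function('L')(q) = Add(q, Mul(2, Pow(q, 2))) (Function('L')(q) = Add(Add(Pow(q, 2), Pow(q, 2)), q) = Add(Mul(2, Pow(q, 2)), q) = Add(q, Mul(2, Pow(q, 2))))
O = 3
Function('a')(A) = Mul(2, Pow(A, 2)) (Function('a')(A) = Mul(A, Mul(2, A)) = Mul(2, Pow(A, 2)))
Mul(Function('a')(Mul(Add(O, Function('L')(-3)), 4)), Pow(Function('u')(-22), -1)) = Mul(Mul(2, Pow(Mul(Add(3, Mul(-3, Add(1, Mul(2, -3)))), 4), 2)), Pow(-16, -1)) = Mul(Mul(2, Pow(Mul(Add(3, Mul(-3, Add(1, -6))), 4), 2)), Rational(-1, 16)) = Mul(Mul(2, Pow(Mul(Add(3, Mul(-3, -5)), 4), 2)), Rational(-1, 16)) = Mul(Mul(2, Pow(Mul(Add(3, 15), 4), 2)), Rational(-1, 16)) = Mul(Mul(2, Pow(Mul(18, 4), 2)), Rational(-1, 16)) = Mul(Mul(2, Pow(72, 2)), Rational(-1, 16)) = Mul(Mul(2, 5184), Rational(-1, 16)) = Mul(10368, Rational(-1, 16)) = -648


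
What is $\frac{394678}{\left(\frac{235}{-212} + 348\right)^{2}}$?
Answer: $\frac{17738408032}{5408278681} \approx 3.2799$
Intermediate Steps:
$\frac{394678}{\left(\frac{235}{-212} + 348\right)^{2}} = \frac{394678}{\left(235 \left(- \frac{1}{212}\right) + 348\right)^{2}} = \frac{394678}{\left(- \frac{235}{212} + 348\right)^{2}} = \frac{394678}{\left(\frac{73541}{212}\right)^{2}} = \frac{394678}{\frac{5408278681}{44944}} = 394678 \cdot \frac{44944}{5408278681} = \frac{17738408032}{5408278681}$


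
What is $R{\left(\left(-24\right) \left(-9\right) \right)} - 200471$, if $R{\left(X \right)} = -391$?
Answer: $-200862$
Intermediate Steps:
$R{\left(\left(-24\right) \left(-9\right) \right)} - 200471 = -391 - 200471 = -200862$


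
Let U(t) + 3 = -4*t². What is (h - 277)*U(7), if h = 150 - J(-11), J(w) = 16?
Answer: 28457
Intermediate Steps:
U(t) = -3 - 4*t²
h = 134 (h = 150 - 1*16 = 150 - 16 = 134)
(h - 277)*U(7) = (134 - 277)*(-3 - 4*7²) = -143*(-3 - 4*49) = -143*(-3 - 196) = -143*(-199) = 28457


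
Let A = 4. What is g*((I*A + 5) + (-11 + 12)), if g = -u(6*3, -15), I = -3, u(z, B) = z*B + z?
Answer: -1512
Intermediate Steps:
u(z, B) = z + B*z (u(z, B) = B*z + z = z + B*z)
g = 252 (g = -6*3*(1 - 15) = -18*(-14) = -1*(-252) = 252)
g*((I*A + 5) + (-11 + 12)) = 252*((-3*4 + 5) + (-11 + 12)) = 252*((-12 + 5) + 1) = 252*(-7 + 1) = 252*(-6) = -1512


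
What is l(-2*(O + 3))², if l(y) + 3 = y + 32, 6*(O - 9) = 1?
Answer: 196/9 ≈ 21.778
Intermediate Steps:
O = 55/6 (O = 9 + (⅙)*1 = 9 + ⅙ = 55/6 ≈ 9.1667)
l(y) = 29 + y (l(y) = -3 + (y + 32) = -3 + (32 + y) = 29 + y)
l(-2*(O + 3))² = (29 - 2*(55/6 + 3))² = (29 - 2*73/6)² = (29 - 73/3)² = (14/3)² = 196/9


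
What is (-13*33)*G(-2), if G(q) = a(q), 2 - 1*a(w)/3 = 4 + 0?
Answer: 2574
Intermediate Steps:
a(w) = -6 (a(w) = 6 - 3*(4 + 0) = 6 - 3*4 = 6 - 12 = -6)
G(q) = -6
(-13*33)*G(-2) = -13*33*(-6) = -429*(-6) = 2574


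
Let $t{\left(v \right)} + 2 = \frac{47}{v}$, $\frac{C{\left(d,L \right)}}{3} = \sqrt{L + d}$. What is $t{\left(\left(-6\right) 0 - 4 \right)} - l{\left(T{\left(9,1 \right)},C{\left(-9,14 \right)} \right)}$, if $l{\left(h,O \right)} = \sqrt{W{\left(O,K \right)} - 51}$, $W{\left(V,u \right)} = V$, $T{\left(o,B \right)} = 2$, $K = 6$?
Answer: $- \frac{55}{4} - i \sqrt{51 - 3 \sqrt{5}} \approx -13.75 - 6.6552 i$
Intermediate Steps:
$C{\left(d,L \right)} = 3 \sqrt{L + d}$
$l{\left(h,O \right)} = \sqrt{-51 + O}$ ($l{\left(h,O \right)} = \sqrt{O - 51} = \sqrt{-51 + O}$)
$t{\left(v \right)} = -2 + \frac{47}{v}$
$t{\left(\left(-6\right) 0 - 4 \right)} - l{\left(T{\left(9,1 \right)},C{\left(-9,14 \right)} \right)} = \left(-2 + \frac{47}{\left(-6\right) 0 - 4}\right) - \sqrt{-51 + 3 \sqrt{14 - 9}} = \left(-2 + \frac{47}{0 - 4}\right) - \sqrt{-51 + 3 \sqrt{5}} = \left(-2 + \frac{47}{-4}\right) - \sqrt{-51 + 3 \sqrt{5}} = \left(-2 + 47 \left(- \frac{1}{4}\right)\right) - \sqrt{-51 + 3 \sqrt{5}} = \left(-2 - \frac{47}{4}\right) - \sqrt{-51 + 3 \sqrt{5}} = - \frac{55}{4} - \sqrt{-51 + 3 \sqrt{5}}$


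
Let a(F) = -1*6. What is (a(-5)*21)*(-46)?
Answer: 5796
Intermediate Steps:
a(F) = -6
(a(-5)*21)*(-46) = -6*21*(-46) = -126*(-46) = 5796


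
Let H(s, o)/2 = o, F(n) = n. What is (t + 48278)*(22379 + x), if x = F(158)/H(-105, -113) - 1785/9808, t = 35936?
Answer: 1044327652696653/554152 ≈ 1.8846e+9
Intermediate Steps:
H(s, o) = 2*o
x = -976537/1108304 (x = 158/((2*(-113))) - 1785/9808 = 158/(-226) - 1785*1/9808 = 158*(-1/226) - 1785/9808 = -79/113 - 1785/9808 = -976537/1108304 ≈ -0.88111)
(t + 48278)*(22379 + x) = (35936 + 48278)*(22379 - 976537/1108304) = 84214*(24801758679/1108304) = 1044327652696653/554152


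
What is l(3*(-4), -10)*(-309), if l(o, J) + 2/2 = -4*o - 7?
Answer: -12360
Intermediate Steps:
l(o, J) = -8 - 4*o (l(o, J) = -1 + (-4*o - 7) = -1 + (-7 - 4*o) = -8 - 4*o)
l(3*(-4), -10)*(-309) = (-8 - 12*(-4))*(-309) = (-8 - 4*(-12))*(-309) = (-8 + 48)*(-309) = 40*(-309) = -12360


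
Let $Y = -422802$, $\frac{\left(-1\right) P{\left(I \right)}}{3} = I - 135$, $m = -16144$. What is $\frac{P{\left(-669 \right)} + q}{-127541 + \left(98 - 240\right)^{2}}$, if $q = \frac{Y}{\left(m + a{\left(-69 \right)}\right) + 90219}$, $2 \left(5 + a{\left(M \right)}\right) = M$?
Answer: $- \frac{118767216}{5299806589} \approx -0.02241$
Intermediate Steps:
$a{\left(M \right)} = -5 + \frac{M}{2}$
$P{\left(I \right)} = 405 - 3 I$ ($P{\left(I \right)} = - 3 \left(I - 135\right) = - 3 \left(-135 + I\right) = 405 - 3 I$)
$q = - \frac{281868}{49357}$ ($q = - \frac{422802}{\left(-16144 + \left(-5 + \frac{1}{2} \left(-69\right)\right)\right) + 90219} = - \frac{422802}{\left(-16144 - \frac{79}{2}\right) + 90219} = - \frac{422802}{- \frac{32367}{2} + 90219} = - \frac{422802}{\frac{148071}{2}} = \left(-422802\right) \frac{2}{148071} = - \frac{281868}{49357} \approx -5.7108$)
$\frac{P{\left(-669 \right)} + q}{-127541 + \left(98 - 240\right)^{2}} = \frac{\left(405 - -2007\right) - \frac{281868}{49357}}{-127541 + \left(98 - 240\right)^{2}} = \frac{\left(405 + 2007\right) - \frac{281868}{49357}}{-127541 + \left(-142\right)^{2}} = \frac{2412 - \frac{281868}{49357}}{-127541 + 20164} = \frac{118767216}{49357 \left(-107377\right)} = \frac{118767216}{49357} \left(- \frac{1}{107377}\right) = - \frac{118767216}{5299806589}$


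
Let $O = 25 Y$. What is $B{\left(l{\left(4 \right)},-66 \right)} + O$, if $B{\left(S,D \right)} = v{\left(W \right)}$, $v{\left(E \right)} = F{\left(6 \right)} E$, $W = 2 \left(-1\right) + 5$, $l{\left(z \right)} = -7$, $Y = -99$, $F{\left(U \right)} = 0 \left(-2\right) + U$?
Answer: $-2457$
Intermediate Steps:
$F{\left(U \right)} = U$ ($F{\left(U \right)} = 0 + U = U$)
$W = 3$ ($W = -2 + 5 = 3$)
$v{\left(E \right)} = 6 E$
$B{\left(S,D \right)} = 18$ ($B{\left(S,D \right)} = 6 \cdot 3 = 18$)
$O = -2475$ ($O = 25 \left(-99\right) = -2475$)
$B{\left(l{\left(4 \right)},-66 \right)} + O = 18 - 2475 = -2457$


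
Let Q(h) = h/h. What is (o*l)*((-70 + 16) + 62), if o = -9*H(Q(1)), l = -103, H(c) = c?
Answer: 7416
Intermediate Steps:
Q(h) = 1
o = -9 (o = -9*1 = -9)
(o*l)*((-70 + 16) + 62) = (-9*(-103))*((-70 + 16) + 62) = 927*(-54 + 62) = 927*8 = 7416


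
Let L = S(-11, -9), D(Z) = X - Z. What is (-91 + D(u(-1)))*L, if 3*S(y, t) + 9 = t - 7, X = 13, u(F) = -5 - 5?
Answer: 1700/3 ≈ 566.67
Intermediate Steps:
u(F) = -10
D(Z) = 13 - Z
S(y, t) = -16/3 + t/3 (S(y, t) = -3 + (t - 7)/3 = -3 + (-7 + t)/3 = -3 + (-7/3 + t/3) = -16/3 + t/3)
L = -25/3 (L = -16/3 + (⅓)*(-9) = -16/3 - 3 = -25/3 ≈ -8.3333)
(-91 + D(u(-1)))*L = (-91 + (13 - 1*(-10)))*(-25/3) = (-91 + (13 + 10))*(-25/3) = (-91 + 23)*(-25/3) = -68*(-25/3) = 1700/3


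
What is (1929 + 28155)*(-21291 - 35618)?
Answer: -1712050356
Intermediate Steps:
(1929 + 28155)*(-21291 - 35618) = 30084*(-56909) = -1712050356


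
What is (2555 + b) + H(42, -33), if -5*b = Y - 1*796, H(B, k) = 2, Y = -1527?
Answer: 15108/5 ≈ 3021.6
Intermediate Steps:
b = 2323/5 (b = -(-1527 - 1*796)/5 = -(-1527 - 796)/5 = -⅕*(-2323) = 2323/5 ≈ 464.60)
(2555 + b) + H(42, -33) = (2555 + 2323/5) + 2 = 15098/5 + 2 = 15108/5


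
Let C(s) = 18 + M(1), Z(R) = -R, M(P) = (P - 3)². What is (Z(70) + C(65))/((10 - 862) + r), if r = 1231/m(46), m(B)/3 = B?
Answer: 6624/116345 ≈ 0.056934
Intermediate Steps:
m(B) = 3*B
M(P) = (-3 + P)²
C(s) = 22 (C(s) = 18 + (-3 + 1)² = 18 + (-2)² = 18 + 4 = 22)
r = 1231/138 (r = 1231/((3*46)) = 1231/138 ≈ 8.9203)
(Z(70) + C(65))/((10 - 862) + r) = (-1*70 + 22)/((10 - 862) + 1231/138) = (-70 + 22)/(-852 + 1231/138) = -48/(-116345/138) = -48*(-138/116345) = 6624/116345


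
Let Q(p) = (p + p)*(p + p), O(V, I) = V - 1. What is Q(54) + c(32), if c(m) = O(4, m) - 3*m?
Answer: 11571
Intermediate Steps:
O(V, I) = -1 + V
c(m) = 3 - 3*m (c(m) = (-1 + 4) - 3*m = 3 - 3*m)
Q(p) = 4*p² (Q(p) = (2*p)*(2*p) = 4*p²)
Q(54) + c(32) = 4*54² + (3 - 3*32) = 4*2916 + (3 - 96) = 11664 - 93 = 11571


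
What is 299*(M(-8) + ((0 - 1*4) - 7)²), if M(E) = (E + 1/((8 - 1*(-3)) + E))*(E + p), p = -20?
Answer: 301093/3 ≈ 1.0036e+5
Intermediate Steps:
M(E) = (-20 + E)*(E + 1/(11 + E)) (M(E) = (E + 1/((8 - 1*(-3)) + E))*(E - 20) = (E + 1/((8 + 3) + E))*(-20 + E) = (E + 1/(11 + E))*(-20 + E) = (-20 + E)*(E + 1/(11 + E)))
299*(M(-8) + ((0 - 1*4) - 7)²) = 299*((-20 + (-8)³ - 219*(-8) - 9*(-8)²)/(11 - 8) + ((0 - 1*4) - 7)²) = 299*((-20 - 512 + 1752 - 9*64)/3 + ((0 - 4) - 7)²) = 299*((-20 - 512 + 1752 - 576)/3 + (-4 - 7)²) = 299*((⅓)*644 + (-11)²) = 299*(644/3 + 121) = 299*(1007/3) = 301093/3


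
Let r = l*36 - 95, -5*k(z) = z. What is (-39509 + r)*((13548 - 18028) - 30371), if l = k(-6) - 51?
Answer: 7213599384/5 ≈ 1.4427e+9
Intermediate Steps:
k(z) = -z/5
l = -249/5 (l = -⅕*(-6) - 51 = 6/5 - 51 = -249/5 ≈ -49.800)
r = -9439/5 (r = -249/5*36 - 95 = -8964/5 - 95 = -9439/5 ≈ -1887.8)
(-39509 + r)*((13548 - 18028) - 30371) = (-39509 - 9439/5)*((13548 - 18028) - 30371) = -206984*(-4480 - 30371)/5 = -206984/5*(-34851) = 7213599384/5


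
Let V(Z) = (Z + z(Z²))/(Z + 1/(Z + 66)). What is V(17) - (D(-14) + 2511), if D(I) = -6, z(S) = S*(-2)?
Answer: -3583623/1412 ≈ -2538.0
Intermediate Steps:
z(S) = -2*S
V(Z) = (Z - 2*Z²)/(Z + 1/(66 + Z)) (V(Z) = (Z - 2*Z²)/(Z + 1/(Z + 66)) = (Z - 2*Z²)/(Z + 1/(66 + Z)))
V(17) - (D(-14) + 2511) = 17*(66 - 131*17 - 2*17²)/(1 + 17² + 66*17) - (-6 + 2511) = 17*(66 - 2227 - 2*289)/(1 + 289 + 1122) - 1*2505 = 17*(66 - 2227 - 578)/1412 - 2505 = 17*(1/1412)*(-2739) - 2505 = -46563/1412 - 2505 = -3583623/1412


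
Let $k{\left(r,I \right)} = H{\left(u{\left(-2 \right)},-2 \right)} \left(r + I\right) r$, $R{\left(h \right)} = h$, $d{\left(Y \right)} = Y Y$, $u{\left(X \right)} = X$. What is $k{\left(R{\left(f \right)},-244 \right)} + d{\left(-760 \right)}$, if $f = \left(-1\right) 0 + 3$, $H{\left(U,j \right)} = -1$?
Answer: $578323$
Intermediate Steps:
$f = 3$ ($f = 0 + 3 = 3$)
$d{\left(Y \right)} = Y^{2}$
$k{\left(r,I \right)} = r \left(- I - r\right)$ ($k{\left(r,I \right)} = - (r + I) r = - (I + r) r = \left(- I - r\right) r = r \left(- I - r\right)$)
$k{\left(R{\left(f \right)},-244 \right)} + d{\left(-760 \right)} = \left(-1\right) 3 \left(-244 + 3\right) + \left(-760\right)^{2} = \left(-1\right) 3 \left(-241\right) + 577600 = 723 + 577600 = 578323$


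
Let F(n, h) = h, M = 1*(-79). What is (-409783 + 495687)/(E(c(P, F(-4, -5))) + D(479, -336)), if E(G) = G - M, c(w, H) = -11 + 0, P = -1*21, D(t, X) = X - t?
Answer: -85904/747 ≈ -115.00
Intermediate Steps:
M = -79
P = -21
c(w, H) = -11
E(G) = 79 + G (E(G) = G - 1*(-79) = G + 79 = 79 + G)
(-409783 + 495687)/(E(c(P, F(-4, -5))) + D(479, -336)) = (-409783 + 495687)/((79 - 11) + (-336 - 1*479)) = 85904/(68 + (-336 - 479)) = 85904/(68 - 815) = 85904/(-747) = 85904*(-1/747) = -85904/747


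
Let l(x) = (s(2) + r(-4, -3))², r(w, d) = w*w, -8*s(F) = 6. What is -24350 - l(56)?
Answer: -393321/16 ≈ -24583.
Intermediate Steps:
s(F) = -¾ (s(F) = -⅛*6 = -¾)
r(w, d) = w²
l(x) = 3721/16 (l(x) = (-¾ + (-4)²)² = (-¾ + 16)² = (61/4)² = 3721/16)
-24350 - l(56) = -24350 - 1*3721/16 = -24350 - 3721/16 = -393321/16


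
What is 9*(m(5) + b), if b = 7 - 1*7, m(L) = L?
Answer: 45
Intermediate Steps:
b = 0 (b = 7 - 7 = 0)
9*(m(5) + b) = 9*(5 + 0) = 9*5 = 45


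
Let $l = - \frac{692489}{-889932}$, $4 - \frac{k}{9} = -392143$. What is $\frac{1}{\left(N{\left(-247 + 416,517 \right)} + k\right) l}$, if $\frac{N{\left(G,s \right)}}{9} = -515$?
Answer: $\frac{74161}{203400639036} \approx 3.6461 \cdot 10^{-7}$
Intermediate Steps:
$N{\left(G,s \right)} = -4635$ ($N{\left(G,s \right)} = 9 \left(-515\right) = -4635$)
$k = 3529323$ ($k = 36 - -3529287 = 36 + 3529287 = 3529323$)
$l = \frac{692489}{889932}$ ($l = \left(-692489\right) \left(- \frac{1}{889932}\right) = \frac{692489}{889932} \approx 0.77814$)
$\frac{1}{\left(N{\left(-247 + 416,517 \right)} + k\right) l} = \frac{1}{\left(-4635 + 3529323\right) \frac{692489}{889932}} = \frac{1}{3524688} \cdot \frac{889932}{692489} = \frac{74161}{203400639036}$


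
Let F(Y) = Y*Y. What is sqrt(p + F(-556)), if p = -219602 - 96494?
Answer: 4*I*sqrt(435) ≈ 83.427*I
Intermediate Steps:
F(Y) = Y**2
p = -316096
sqrt(p + F(-556)) = sqrt(-316096 + (-556)**2) = sqrt(-316096 + 309136) = sqrt(-6960) = 4*I*sqrt(435)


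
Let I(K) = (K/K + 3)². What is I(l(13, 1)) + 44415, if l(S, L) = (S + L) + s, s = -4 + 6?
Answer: 44431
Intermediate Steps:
s = 2
l(S, L) = 2 + L + S (l(S, L) = (S + L) + 2 = (L + S) + 2 = 2 + L + S)
I(K) = 16 (I(K) = (1 + 3)² = 4² = 16)
I(l(13, 1)) + 44415 = 16 + 44415 = 44431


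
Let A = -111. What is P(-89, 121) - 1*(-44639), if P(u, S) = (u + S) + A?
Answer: 44560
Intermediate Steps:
P(u, S) = -111 + S + u (P(u, S) = (u + S) - 111 = (S + u) - 111 = -111 + S + u)
P(-89, 121) - 1*(-44639) = (-111 + 121 - 89) - 1*(-44639) = -79 + 44639 = 44560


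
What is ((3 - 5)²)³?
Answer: 64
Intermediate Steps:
((3 - 5)²)³ = ((-2)²)³ = 4³ = 64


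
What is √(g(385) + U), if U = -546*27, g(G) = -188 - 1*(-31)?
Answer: I*√14899 ≈ 122.06*I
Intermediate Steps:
g(G) = -157 (g(G) = -188 + 31 = -157)
U = -14742
√(g(385) + U) = √(-157 - 14742) = √(-14899) = I*√14899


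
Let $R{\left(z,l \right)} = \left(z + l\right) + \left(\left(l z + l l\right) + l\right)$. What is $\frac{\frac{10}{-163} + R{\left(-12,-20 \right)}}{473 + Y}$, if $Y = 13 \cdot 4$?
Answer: $\frac{95834}{85575} \approx 1.1199$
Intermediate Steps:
$R{\left(z,l \right)} = z + l^{2} + 2 l + l z$ ($R{\left(z,l \right)} = \left(l + z\right) + \left(\left(l z + l^{2}\right) + l\right) = \left(l + z\right) + \left(\left(l^{2} + l z\right) + l\right) = \left(l + z\right) + \left(l + l^{2} + l z\right) = z + l^{2} + 2 l + l z$)
$Y = 52$
$\frac{\frac{10}{-163} + R{\left(-12,-20 \right)}}{473 + Y} = \frac{\frac{10}{-163} + \left(-12 + \left(-20\right)^{2} + 2 \left(-20\right) - -240\right)}{473 + 52} = \frac{10 \left(- \frac{1}{163}\right) + \left(-12 + 400 - 40 + 240\right)}{525} = \left(- \frac{10}{163} + 588\right) \frac{1}{525} = \frac{95834}{163} \cdot \frac{1}{525} = \frac{95834}{85575}$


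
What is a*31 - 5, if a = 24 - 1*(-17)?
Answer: 1266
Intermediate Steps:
a = 41 (a = 24 + 17 = 41)
a*31 - 5 = 41*31 - 5 = 1271 - 5 = 1266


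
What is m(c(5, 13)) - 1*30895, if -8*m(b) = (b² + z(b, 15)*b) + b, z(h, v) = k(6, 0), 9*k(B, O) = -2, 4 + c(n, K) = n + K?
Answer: -1113151/36 ≈ -30921.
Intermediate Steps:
c(n, K) = -4 + K + n (c(n, K) = -4 + (n + K) = -4 + (K + n) = -4 + K + n)
k(B, O) = -2/9 (k(B, O) = (⅑)*(-2) = -2/9)
z(h, v) = -2/9
m(b) = -7*b/72 - b²/8 (m(b) = -((b² - 2*b/9) + b)/8 = -(b² + 7*b/9)/8 = -7*b/72 - b²/8)
m(c(5, 13)) - 1*30895 = -(-4 + 13 + 5)*(7 + 9*(-4 + 13 + 5))/72 - 1*30895 = -1/72*14*(7 + 9*14) - 30895 = -1/72*14*(7 + 126) - 30895 = -1/72*14*133 - 30895 = -931/36 - 30895 = -1113151/36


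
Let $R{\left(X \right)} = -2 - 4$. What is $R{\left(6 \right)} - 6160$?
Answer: $-6166$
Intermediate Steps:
$R{\left(X \right)} = -6$ ($R{\left(X \right)} = -2 - 4 = -6$)
$R{\left(6 \right)} - 6160 = -6 - 6160 = -6166$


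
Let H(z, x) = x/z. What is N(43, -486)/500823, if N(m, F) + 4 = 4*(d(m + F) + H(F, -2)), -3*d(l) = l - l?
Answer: -968/121699989 ≈ -7.9540e-6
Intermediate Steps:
d(l) = 0 (d(l) = -(l - l)/3 = -⅓*0 = 0)
N(m, F) = -4 - 8/F (N(m, F) = -4 + 4*(0 - 2/F) = -4 + 4*(-2/F) = -4 - 8/F)
N(43, -486)/500823 = (-4 - 8/(-486))/500823 = (-4 - 8*(-1/486))*(1/500823) = (-4 + 4/243)*(1/500823) = -968/243*1/500823 = -968/121699989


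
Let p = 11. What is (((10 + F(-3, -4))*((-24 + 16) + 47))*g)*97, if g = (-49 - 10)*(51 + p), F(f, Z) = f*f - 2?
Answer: -235249638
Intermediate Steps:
F(f, Z) = -2 + f² (F(f, Z) = f² - 2 = -2 + f²)
g = -3658 (g = (-49 - 10)*(51 + 11) = -59*62 = -3658)
(((10 + F(-3, -4))*((-24 + 16) + 47))*g)*97 = (((10 + (-2 + (-3)²))*((-24 + 16) + 47))*(-3658))*97 = (((10 + (-2 + 9))*(-8 + 47))*(-3658))*97 = (((10 + 7)*39)*(-3658))*97 = ((17*39)*(-3658))*97 = (663*(-3658))*97 = -2425254*97 = -235249638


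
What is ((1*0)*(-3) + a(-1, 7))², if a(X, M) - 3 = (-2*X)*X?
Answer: 1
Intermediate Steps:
a(X, M) = 3 - 2*X² (a(X, M) = 3 + (-2*X)*X = 3 - 2*X²)
((1*0)*(-3) + a(-1, 7))² = ((1*0)*(-3) + (3 - 2*(-1)²))² = (0*(-3) + (3 - 2*1))² = (0 + (3 - 2))² = (0 + 1)² = 1² = 1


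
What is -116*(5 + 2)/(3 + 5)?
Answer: -203/2 ≈ -101.50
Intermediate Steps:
-116*(5 + 2)/(3 + 5) = -812/8 = -116*7/8 = -203/2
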